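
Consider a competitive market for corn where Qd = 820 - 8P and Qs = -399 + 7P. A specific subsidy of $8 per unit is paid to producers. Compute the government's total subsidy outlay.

Government cost = 23968/15

Pre-subsidy: 820 - 8P = -399 + 7P gives P* = 1219/15, Q* = 2548/15.
With the subsidy, sellers receive Ps = Pb + 8 for each unit, where Pb is the price buyers pay.
Supply in terms of Pb becomes Qs = -399 + 7(Pb + 8) = -343 + 7Pb. Setting this equal to demand: 820 - 8Pb = -343 + 7Pb, so Pb = 1163/15.
Sellers receive Ps = 1163/15 + 8 = 1283/15; Q' = 820 − 8·(1163/15) = 2996/15.
Government outlay = subsidy × quantity = 8 × 2996/15 = 23968/15.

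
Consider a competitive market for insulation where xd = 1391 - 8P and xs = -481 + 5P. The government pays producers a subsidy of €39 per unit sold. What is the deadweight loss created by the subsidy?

Deadweight loss = €2340

Pre-subsidy: 1391 - 8P = -481 + 5P gives P* = 144, x* = 239.
With the subsidy, sellers receive Ps = Pb + 39 for each unit, where Pb is the price buyers pay.
Supply in terms of Pb becomes xs = -481 + 5(Pb + 39) = -286 + 5Pb. Setting this equal to demand: 1391 - 8Pb = -286 + 5Pb, so Pb = 129.
Sellers receive Ps = 129 + 39 = 168; x' = 1391 − 8·129 = 359.
The subsidy expands output by 359 − 239 = 120 past the efficient level; on those units the gap between marginal cost and willingness to pay runs from 0 up to 39.
DWL = ½ × 39 × 120 = 2340.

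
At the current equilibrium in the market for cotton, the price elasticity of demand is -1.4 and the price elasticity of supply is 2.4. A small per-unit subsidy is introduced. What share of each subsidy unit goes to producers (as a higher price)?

For a small subsidy around the equilibrium, the benefit split depends on the relative slopes, which at a point are proportional to the elasticities.
Buyer share = εs/(εs + |εd|) = 2.4/(2.4 + 1.4) = 12/19; seller share = |εd|/(εs + |εd|) = 7/19.
So producers capture 7/19 of the subsidy.

Producer share = 7/19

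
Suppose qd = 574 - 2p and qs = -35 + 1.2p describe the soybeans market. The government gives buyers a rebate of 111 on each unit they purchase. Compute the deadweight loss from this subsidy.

Pre-subsidy: 574 - 2p = -35 + 1.2p gives p* = 190.3125, q* = 193.375.
With the rebate, buyers effectively pay pb = ps − 111, where ps is the price sellers receive.
Demand in terms of ps becomes qd = 574 − 2(ps − 111) = 796 - 2ps. Setting this equal to supply: 796 - 2ps = -35 + 1.2ps, so ps = 259.6875.
Buyers pay pb = 259.6875 − 111 = 148.6875; q' = -35 + 1.2·259.6875 = 276.625.
The subsidy expands output by 276.625 − 193.375 = 83.25 past the efficient level; on those units the gap between marginal cost and willingness to pay runs from 0 up to 111.
DWL = ½ × 111 × 83.25 = 4620.375.

Deadweight loss = 4620.375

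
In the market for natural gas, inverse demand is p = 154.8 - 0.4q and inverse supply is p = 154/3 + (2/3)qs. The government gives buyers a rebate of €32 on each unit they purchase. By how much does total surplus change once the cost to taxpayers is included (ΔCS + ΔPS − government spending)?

Net change in total surplus = -€480

Pre-subsidy: 154.8 - 0.4q = 154/3 + (2/3)q gives q* = 97 and p* = 116.
With the rebate, buyers effectively pay pb = ps − 32, where ps is the price sellers receive.
On the curves, pb = 154.8 - 0.4q and ps = 154/3 + (2/3)q; the wedge ps − pb = 32 gives 154/3 + (2/3)q − (154.8 - 0.4q) = 32, so q' = 127.
Then pb = 154.8 − 0.4·127 = 104 and ps = 154/3 + (2/3)·127 = 136.
ΔCS = ½(97 + 127)(116 − 104) = 1344; ΔPS = ½(97 + 127)(136 − 116) = 2240.
Government spending = 32 × 127 = 4064.
Net change = 1344 + 2240 − 4064 = -480. The loss equals the DWL triangle ½·32·30.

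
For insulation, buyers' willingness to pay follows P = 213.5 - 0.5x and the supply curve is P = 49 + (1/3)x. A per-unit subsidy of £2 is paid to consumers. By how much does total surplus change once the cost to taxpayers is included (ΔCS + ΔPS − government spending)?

Pre-subsidy: 213.5 - 0.5x = 49 + (1/3)x gives x* = 197.4 and P* = 114.8.
With the rebate, buyers effectively pay Pb = Ps − 2, where Ps is the price sellers receive.
On the curves, Pb = 213.5 - 0.5x and Ps = 49 + (1/3)x; the wedge Ps − Pb = 2 gives 49 + (1/3)x − (213.5 - 0.5x) = 2, so x' = 199.8.
Then Pb = 213.5 − 0.5·199.8 = 113.6 and Ps = 49 + (1/3)·199.8 = 115.6.
ΔCS = ½(197.4 + 199.8)(114.8 − 113.6) = 238.32; ΔPS = ½(197.4 + 199.8)(115.6 − 114.8) = 158.88.
Government spending = 2 × 199.8 = 399.6.
Net change = 238.32 + 158.88 − 399.6 = -2.4. The loss equals the DWL triangle ½·2·2.4.

Net change in total surplus = -£2.4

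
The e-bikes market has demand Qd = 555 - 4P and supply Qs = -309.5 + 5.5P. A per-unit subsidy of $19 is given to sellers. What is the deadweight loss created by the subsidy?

Pre-subsidy: 555 - 4P = -309.5 + 5.5P gives P* = 91, Q* = 191.
With the subsidy, sellers receive Ps = Pb + 19 for each unit, where Pb is the price buyers pay.
Supply in terms of Pb becomes Qs = -309.5 + 5.5(Pb + 19) = -205 + 5.5Pb. Setting this equal to demand: 555 - 4Pb = -205 + 5.5Pb, so Pb = 80.
Sellers receive Ps = 80 + 19 = 99; Q' = 555 − 4·80 = 235.
The subsidy expands output by 235 − 191 = 44 past the efficient level; on those units the gap between marginal cost and willingness to pay runs from 0 up to 19.
DWL = ½ × 19 × 44 = 418.

Deadweight loss = $418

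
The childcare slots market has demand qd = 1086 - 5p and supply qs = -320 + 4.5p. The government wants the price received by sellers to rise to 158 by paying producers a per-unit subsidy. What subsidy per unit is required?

At a seller price of 158, quantity supplied is -320 + 4.5·158 = 391.
Buyers absorb 391 only when they pay pb with 1086 − 5·pb = 391, i.e. pb = 139.
s = ps − pb = 158 − 139 = 19.

Required subsidy s = 19 per unit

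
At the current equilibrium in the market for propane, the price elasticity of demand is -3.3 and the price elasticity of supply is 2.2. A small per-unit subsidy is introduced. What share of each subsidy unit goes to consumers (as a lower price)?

For a small subsidy around the equilibrium, the benefit split depends on the relative slopes, which at a point are proportional to the elasticities.
Buyer share = εs/(εs + |εd|) = 2.2/(2.2 + 3.3) = 0.4; seller share = |εd|/(εs + |εd|) = 0.6.

Consumer share = 0.4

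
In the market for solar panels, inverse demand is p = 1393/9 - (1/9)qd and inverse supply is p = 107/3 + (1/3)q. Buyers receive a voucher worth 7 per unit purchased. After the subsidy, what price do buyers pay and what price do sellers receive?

Buyers pay 123.25; sellers receive 130.25

Pre-subsidy: 1393/9 - (1/9)q = 107/3 + (1/3)q gives q* = 268 and p* = 125.
With the rebate, buyers effectively pay pb = ps − 7, where ps is the price sellers receive.
On the curves, pb = 1393/9 - (1/9)q and ps = 107/3 + (1/3)q; the wedge ps − pb = 7 gives 107/3 + (1/3)q − (1393/9 - (1/9)q) = 7, so q' = 283.75.
Then pb = 1393/9 − (1/9)·283.75 = 123.25 and ps = 107/3 + (1/3)·283.75 = 130.25.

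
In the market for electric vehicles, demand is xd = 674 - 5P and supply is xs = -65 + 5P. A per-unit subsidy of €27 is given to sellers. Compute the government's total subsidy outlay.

Government cost = €10044

Pre-subsidy: 674 - 5P = -65 + 5P gives P* = 73.9, x* = 304.5.
With the subsidy, sellers receive Ps = Pb + 27 for each unit, where Pb is the price buyers pay.
Supply in terms of Pb becomes xs = -65 + 5(Pb + 27) = 70 + 5Pb. Setting this equal to demand: 674 - 5Pb = 70 + 5Pb, so Pb = 60.4.
Sellers receive Ps = 60.4 + 27 = 87.4; x' = 674 − 5·60.4 = 372.
Government outlay = subsidy × quantity = 27 × 372 = 10044.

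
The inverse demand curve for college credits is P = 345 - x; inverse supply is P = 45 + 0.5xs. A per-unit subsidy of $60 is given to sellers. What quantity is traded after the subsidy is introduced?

x' = 240

Pre-subsidy: 345 - x = 45 + 0.5x gives x* = 200 and P* = 145.
With the subsidy, sellers receive Ps = Pb + 60 for each unit, where Pb is the price buyers pay.
On the curves, Pb = 345 - x and Ps = 45 + 0.5x; the wedge Ps − Pb = 60 gives 45 + 0.5x − (345 - x) = 60, so x' = 240.
Then Pb = 345 − 1·240 = 105 and Ps = 45 + 0.5·240 = 165.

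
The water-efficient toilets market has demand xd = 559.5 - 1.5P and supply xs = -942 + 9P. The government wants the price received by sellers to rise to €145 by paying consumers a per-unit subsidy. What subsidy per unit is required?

Required subsidy s = €14 per unit

At a seller price of 145, quantity supplied is -942 + 9·145 = 363.
Buyers absorb 363 only when they pay Pb with 559.5 − 1.5·Pb = 363, i.e. Pb = 131.
s = Ps − Pb = 145 − 131 = 14.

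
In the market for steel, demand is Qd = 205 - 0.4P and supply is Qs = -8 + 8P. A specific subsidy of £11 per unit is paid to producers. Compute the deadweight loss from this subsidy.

Deadweight loss = 484/21

Pre-subsidy: 205 - 0.4P = -8 + 8P gives P* = 355/14, Q* = 1364/7.
With the subsidy, sellers receive Ps = Pb + 11 for each unit, where Pb is the price buyers pay.
Supply in terms of Pb becomes Qs = -8 + 8(Pb + 11) = 80 + 8Pb. Setting this equal to demand: 205 - 0.4Pb = 80 + 8Pb, so Pb = 625/42.
Sellers receive Ps = 625/42 + 11 = 1087/42; Q' = 205 − 0.4·(625/42) = 4180/21.
The subsidy expands output by 4180/21 − 1364/7 = 88/21 past the efficient level; on those units the gap between marginal cost and willingness to pay runs from 0 up to 11.
DWL = ½ × 11 × 88/21 = 484/21.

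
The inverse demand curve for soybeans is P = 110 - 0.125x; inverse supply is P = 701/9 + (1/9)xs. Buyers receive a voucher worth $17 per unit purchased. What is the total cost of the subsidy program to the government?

Pre-subsidy: 110 - 0.125x = 701/9 + (1/9)x gives x* = 136 and P* = 93.
With the rebate, buyers effectively pay Pb = Ps − 17, where Ps is the price sellers receive.
On the curves, Pb = 110 - 0.125x and Ps = 701/9 + (1/9)x; the wedge Ps − Pb = 17 gives 701/9 + (1/9)x − (110 - 0.125x) = 17, so x' = 208.
Then Pb = 110 − 0.125·208 = 84 and Ps = 701/9 + (1/9)·208 = 101.
Government outlay = subsidy × quantity = 17 × 208 = 3536.

Government cost = $3536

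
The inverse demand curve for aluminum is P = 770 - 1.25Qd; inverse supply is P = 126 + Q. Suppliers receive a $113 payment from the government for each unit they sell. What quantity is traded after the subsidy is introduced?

Q' = 3028/9

Pre-subsidy: 770 - 1.25Q = 126 + Q gives Q* = 2576/9 and P* = 3710/9.
With the subsidy, sellers receive Ps = Pb + 113 for each unit, where Pb is the price buyers pay.
On the curves, Pb = 770 - 1.25Q and Ps = 126 + Q; the wedge Ps − Pb = 113 gives 126 + Q − (770 - 1.25Q) = 113, so Q' = 3028/9.
Then Pb = 770 − 1.25·(3028/9) = 3145/9 and Ps = 126 + 1·(3028/9) = 4162/9.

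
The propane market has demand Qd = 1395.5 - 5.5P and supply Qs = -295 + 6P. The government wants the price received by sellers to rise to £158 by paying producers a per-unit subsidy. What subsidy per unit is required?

At a seller price of 158, quantity supplied is -295 + 6·158 = 653.
Buyers absorb 653 only when they pay Pb with 1395.5 − 5.5·Pb = 653, i.e. Pb = 135.
s = Ps − Pb = 158 − 135 = 23.

Required subsidy s = £23 per unit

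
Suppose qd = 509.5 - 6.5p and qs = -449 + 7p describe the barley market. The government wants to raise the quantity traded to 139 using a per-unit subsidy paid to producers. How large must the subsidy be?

Required subsidy s = 27 per unit

At q = 139, invert demand for the buyer price: pb = (509.5 − 139)/6.5 = 57; invert supply for the seller price: ps = (139 − (-449))/7 = 84.
The subsidy must fill the gap: s = ps − pb = 84 − 57 = 27.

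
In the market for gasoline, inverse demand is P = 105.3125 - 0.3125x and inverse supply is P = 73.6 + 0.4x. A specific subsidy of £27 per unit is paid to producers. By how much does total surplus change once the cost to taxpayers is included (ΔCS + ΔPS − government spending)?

Pre-subsidy: 105.3125 - 0.3125x = 73.6 + 0.4x gives x* = 2537/57 and P* = 5210/57.
With the subsidy, sellers receive Ps = Pb + 27 for each unit, where Pb is the price buyers pay.
On the curves, Pb = 105.3125 - 0.3125x and Ps = 73.6 + 0.4x; the wedge Ps − Pb = 27 gives 73.6 + 0.4x − (105.3125 - 0.3125x) = 27, so x' = 4697/57.
Then Pb = 105.3125 − 0.3125·(4697/57) = 4535/57 and Ps = 73.6 + 0.4·(4697/57) = 6074/57.
ΔCS = ½(2537/57 + 4697/57)(5210/57 − 4535/57) = 271275/361; ΔPS = ½(2537/57 + 4697/57)(6074/57 − 5210/57) = 347232/361.
Government spending = 27 × 4697/57 = 42273/19.
Net change = 271275/361 + 347232/361 − 42273/19 = -9720/19. The loss equals the DWL triangle ½·27·720/19.

Net change in total surplus = -9720/19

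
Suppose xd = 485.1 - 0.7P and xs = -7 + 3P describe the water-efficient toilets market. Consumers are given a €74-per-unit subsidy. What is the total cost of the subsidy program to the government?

Pre-subsidy: 485.1 - 0.7P = -7 + 3P gives P* = 133, x* = 392.
With the rebate, buyers effectively pay Pb = Ps − 74, where Ps is the price sellers receive.
Demand in terms of Ps becomes xd = 485.1 − 0.7(Ps − 74) = 536.9 - 0.7Ps. Setting this equal to supply: 536.9 - 0.7Ps = -7 + 3Ps, so Ps = 147.
Buyers pay Pb = 147 − 74 = 73; x' = -7 + 3·147 = 434.
Government outlay = subsidy × quantity = 74 × 434 = 32116.

Government cost = €32116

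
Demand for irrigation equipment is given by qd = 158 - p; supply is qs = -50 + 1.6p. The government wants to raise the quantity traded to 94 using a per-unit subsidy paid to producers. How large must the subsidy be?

Required subsidy s = 26 per unit

At q = 94, invert demand for the buyer price: pb = (158 − 94)/1 = 64; invert supply for the seller price: ps = (94 − (-50))/1.6 = 90.
The subsidy must fill the gap: s = ps − pb = 90 − 64 = 26.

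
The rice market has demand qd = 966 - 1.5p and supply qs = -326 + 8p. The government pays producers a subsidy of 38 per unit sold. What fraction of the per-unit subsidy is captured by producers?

Pre-subsidy: 966 - 1.5p = -326 + 8p gives p* = 136, q* = 762.
With the subsidy, sellers receive ps = pb + 38 for each unit, where pb is the price buyers pay.
Supply in terms of pb becomes qs = -326 + 8(pb + 38) = -22 + 8pb. Setting this equal to demand: 966 - 1.5pb = -22 + 8pb, so pb = 104.
Sellers receive ps = 104 + 38 = 142; q' = 966 − 1.5·104 = 810.
Buyers' price falls by p* − pb = 136 − 104 = 32; sellers' price rises by ps − p* = 142 − 136 = 6.
So producers capture 6/38 = 3/19 of each unit of subsidy.

Producer share = 3/19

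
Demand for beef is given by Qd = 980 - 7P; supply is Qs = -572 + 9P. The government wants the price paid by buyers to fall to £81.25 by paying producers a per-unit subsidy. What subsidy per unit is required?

Required subsidy s = £28 per unit

At a buyer price of 81.25, quantity demanded is 980 − 7·81.25 = 411.25.
Sellers supply 411.25 only when they receive Ps with -572 + 9·Ps = 411.25, i.e. Ps = 109.25.
s = Ps − Pb = 109.25 − 81.25 = 28.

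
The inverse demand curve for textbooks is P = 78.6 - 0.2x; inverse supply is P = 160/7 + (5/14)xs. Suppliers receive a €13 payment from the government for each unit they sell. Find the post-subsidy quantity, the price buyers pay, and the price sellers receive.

Pre-subsidy: 78.6 - 0.2x = 160/7 + (5/14)x gives x* = 3902/39 and P* = 2285/39.
With the subsidy, sellers receive Ps = Pb + 13 for each unit, where Pb is the price buyers pay.
On the curves, Pb = 78.6 - 0.2x and Ps = 160/7 + (5/14)x; the wedge Ps − Pb = 13 gives 160/7 + (5/14)x − (78.6 - 0.2x) = 13, so x' = 1604/13.
Then Pb = 78.6 − 0.2·(1604/13) = 701/13 and Ps = 160/7 + (5/14)·(1604/13) = 870/13.

x' = 1604/13; buyers pay 701/13; sellers receive 870/13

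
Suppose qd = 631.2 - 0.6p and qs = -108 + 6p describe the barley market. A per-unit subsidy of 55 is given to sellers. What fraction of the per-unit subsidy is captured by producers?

Pre-subsidy: 631.2 - 0.6p = -108 + 6p gives p* = 112, q* = 564.
With the subsidy, sellers receive ps = pb + 55 for each unit, where pb is the price buyers pay.
Supply in terms of pb becomes qs = -108 + 6(pb + 55) = 222 + 6pb. Setting this equal to demand: 631.2 - 0.6pb = 222 + 6pb, so pb = 62.
Sellers receive ps = 62 + 55 = 117; q' = 631.2 − 0.6·62 = 594.
Buyers' price falls by p* − pb = 112 − 62 = 50; sellers' price rises by ps − p* = 117 − 112 = 5.
So producers capture 5/55 = 1/11 of each unit of subsidy.

Producer share = 1/11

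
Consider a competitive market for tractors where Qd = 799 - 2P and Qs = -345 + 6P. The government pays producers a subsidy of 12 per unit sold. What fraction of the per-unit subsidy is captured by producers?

Producer share = 0.25

Pre-subsidy: 799 - 2P = -345 + 6P gives P* = 143, Q* = 513.
With the subsidy, sellers receive Ps = Pb + 12 for each unit, where Pb is the price buyers pay.
Supply in terms of Pb becomes Qs = -345 + 6(Pb + 12) = -273 + 6Pb. Setting this equal to demand: 799 - 2Pb = -273 + 6Pb, so Pb = 134.
Sellers receive Ps = 134 + 12 = 146; Q' = 799 − 2·134 = 531.
Buyers' price falls by P* − Pb = 143 − 134 = 9; sellers' price rises by Ps − P* = 146 − 143 = 3.
So producers capture 3/12 = 0.25 of each unit of subsidy.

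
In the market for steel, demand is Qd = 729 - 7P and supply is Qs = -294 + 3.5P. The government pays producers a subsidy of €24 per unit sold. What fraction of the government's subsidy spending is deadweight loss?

DWL / government spending = 28/103

Pre-subsidy: 729 - 7P = -294 + 3.5P gives P* = 682/7, Q* = 47.
With the subsidy, sellers receive Ps = Pb + 24 for each unit, where Pb is the price buyers pay.
Supply in terms of Pb becomes Qs = -294 + 3.5(Pb + 24) = -210 + 3.5Pb. Setting this equal to demand: 729 - 7Pb = -210 + 3.5Pb, so Pb = 626/7.
Sellers receive Ps = 626/7 + 24 = 794/7; Q' = 729 − 7·(626/7) = 103.
ΔCS = ½(47 + 103)(682/7 − 626/7) = 600; ΔPS = ½(47 + 103)(794/7 − 682/7) = 1200.
Government spending = 24 × 103 = 2472.
DWL = ½ × 24 × (103 − 47) = 672; fraction = 672 / 2472 = 28/103.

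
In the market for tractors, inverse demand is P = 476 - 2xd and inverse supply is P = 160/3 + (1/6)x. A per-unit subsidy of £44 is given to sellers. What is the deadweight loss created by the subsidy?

Deadweight loss = 5808/13

Pre-subsidy: 476 - 2x = 160/3 + (1/6)x gives x* = 2536/13 and P* = 1116/13.
With the subsidy, sellers receive Ps = Pb + 44 for each unit, where Pb is the price buyers pay.
On the curves, Pb = 476 - 2x and Ps = 160/3 + (1/6)x; the wedge Ps − Pb = 44 gives 160/3 + (1/6)x − (476 - 2x) = 44, so x' = 2800/13.
Then Pb = 476 − 2·(2800/13) = 588/13 and Ps = 160/3 + (1/6)·(2800/13) = 1160/13.
The subsidy expands output by 2800/13 − 2536/13 = 264/13 past the efficient level; on those units the gap between marginal cost and willingness to pay runs from 0 up to 44.
DWL = ½ × 44 × 264/13 = 5808/13.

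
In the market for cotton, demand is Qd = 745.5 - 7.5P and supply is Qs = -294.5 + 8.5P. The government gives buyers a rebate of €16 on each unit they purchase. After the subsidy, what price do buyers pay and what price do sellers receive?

Buyers pay €56.5; sellers receive €72.5

Pre-subsidy: 745.5 - 7.5P = -294.5 + 8.5P gives P* = 65, Q* = 258.
With the rebate, buyers effectively pay Pb = Ps − 16, where Ps is the price sellers receive.
Demand in terms of Ps becomes Qd = 745.5 − 7.5(Ps − 16) = 865.5 - 7.5Ps. Setting this equal to supply: 865.5 - 7.5Ps = -294.5 + 8.5Ps, so Ps = 72.5.
Buyers pay Pb = 72.5 − 16 = 56.5; Q' = -294.5 + 8.5·72.5 = 321.75.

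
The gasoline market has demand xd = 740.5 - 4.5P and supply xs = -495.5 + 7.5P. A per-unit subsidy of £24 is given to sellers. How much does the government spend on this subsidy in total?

Government cost = £8268

Pre-subsidy: 740.5 - 4.5P = -495.5 + 7.5P gives P* = 103, x* = 277.
With the subsidy, sellers receive Ps = Pb + 24 for each unit, where Pb is the price buyers pay.
Supply in terms of Pb becomes xs = -495.5 + 7.5(Pb + 24) = -315.5 + 7.5Pb. Setting this equal to demand: 740.5 - 4.5Pb = -315.5 + 7.5Pb, so Pb = 88.
Sellers receive Ps = 88 + 24 = 112; x' = 740.5 − 4.5·88 = 344.5.
Government outlay = subsidy × quantity = 24 × 344.5 = 8268.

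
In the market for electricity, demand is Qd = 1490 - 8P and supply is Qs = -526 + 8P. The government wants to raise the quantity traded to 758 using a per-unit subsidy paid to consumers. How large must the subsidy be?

At Q = 758, invert demand for the buyer price: Pb = (1490 − 758)/8 = 91.5; invert supply for the seller price: Ps = (758 − (-526))/8 = 160.5.
The subsidy must fill the gap: s = Ps − Pb = 160.5 − 91.5 = 69.

Required subsidy s = 69 per unit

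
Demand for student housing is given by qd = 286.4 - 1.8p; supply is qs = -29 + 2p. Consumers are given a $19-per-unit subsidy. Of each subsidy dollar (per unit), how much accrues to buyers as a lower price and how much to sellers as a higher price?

Buyers gain $10 per unit; sellers gain $9 per unit

Pre-subsidy: 286.4 - 1.8p = -29 + 2p gives p* = 83, q* = 137.
With the rebate, buyers effectively pay pb = ps − 19, where ps is the price sellers receive.
Demand in terms of ps becomes qd = 286.4 − 1.8(ps − 19) = 320.6 - 1.8ps. Setting this equal to supply: 320.6 - 1.8ps = -29 + 2ps, so ps = 92.
Buyers pay pb = 92 − 19 = 73; q' = -29 + 2·92 = 155.
Buyers' price falls by p* − pb = 83 − 73 = 10; sellers' price rises by ps − p* = 92 − 83 = 9.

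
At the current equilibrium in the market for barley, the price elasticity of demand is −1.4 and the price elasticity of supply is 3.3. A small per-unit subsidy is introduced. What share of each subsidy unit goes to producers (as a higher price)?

For a small subsidy around the equilibrium, the benefit split depends on the relative slopes, which at a point are proportional to the elasticities.
Buyer share = εs/(εs + |εd|) = 3.3/(3.3 + 1.4) = 33/47; seller share = |εd|/(εs + |εd|) = 14/47.
So producers capture 14/47 of the subsidy.

Producer share = 14/47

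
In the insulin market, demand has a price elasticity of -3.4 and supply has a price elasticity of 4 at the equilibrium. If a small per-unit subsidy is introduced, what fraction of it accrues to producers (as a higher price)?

Producer share = 17/37

For a small subsidy around the equilibrium, the benefit split depends on the relative slopes, which at a point are proportional to the elasticities.
Buyer share = εs/(εs + |εd|) = 4/(4 + 3.4) = 20/37; seller share = |εd|/(εs + |εd|) = 17/37.
So producers capture 17/37 of the subsidy.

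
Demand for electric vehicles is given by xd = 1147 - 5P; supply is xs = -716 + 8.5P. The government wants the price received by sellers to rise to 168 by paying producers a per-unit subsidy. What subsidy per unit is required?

At a seller price of 168, quantity supplied is -716 + 8.5·168 = 712.
Buyers absorb 712 only when they pay Pb with 1147 − 5·Pb = 712, i.e. Pb = 87.
s = Ps − Pb = 168 − 87 = 81.

Required subsidy s = 81 per unit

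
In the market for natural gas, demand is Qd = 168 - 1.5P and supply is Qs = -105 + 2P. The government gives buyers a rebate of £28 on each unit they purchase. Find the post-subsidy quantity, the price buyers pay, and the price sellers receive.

Q' = 75; buyers pay £62; sellers receive £90

Pre-subsidy: 168 - 1.5P = -105 + 2P gives P* = 78, Q* = 51.
With the rebate, buyers effectively pay Pb = Ps − 28, where Ps is the price sellers receive.
Demand in terms of Ps becomes Qd = 168 − 1.5(Ps − 28) = 210 - 1.5Ps. Setting this equal to supply: 210 - 1.5Ps = -105 + 2Ps, so Ps = 90.
Buyers pay Pb = 90 − 28 = 62; Q' = -105 + 2·90 = 75.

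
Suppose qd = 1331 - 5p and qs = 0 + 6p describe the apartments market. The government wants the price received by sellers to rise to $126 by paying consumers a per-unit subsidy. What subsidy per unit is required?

At a seller price of 126, quantity supplied is 0 + 6·126 = 756.
Buyers absorb 756 only when they pay pb with 1331 − 5·pb = 756, i.e. pb = 115.
s = ps − pb = 126 − 115 = 11.

Required subsidy s = $11 per unit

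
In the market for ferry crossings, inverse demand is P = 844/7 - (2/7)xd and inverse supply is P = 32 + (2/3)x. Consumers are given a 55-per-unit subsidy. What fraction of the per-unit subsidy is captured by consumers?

Consumer share = 0.3

Pre-subsidy: 844/7 - (2/7)x = 32 + (2/3)x gives x* = 93 and P* = 94.
With the rebate, buyers effectively pay Pb = Ps − 55, where Ps is the price sellers receive.
On the curves, Pb = 844/7 - (2/7)x and Ps = 32 + (2/3)x; the wedge Ps − Pb = 55 gives 32 + (2/3)x − (844/7 - (2/7)x) = 55, so x' = 150.75.
Then Pb = 844/7 − (2/7)·150.75 = 77.5 and Ps = 32 + (2/3)·150.75 = 132.5.
Buyers' price falls by P* − Pb = 94 − 77.5 = 16.5; sellers' price rises by Ps − P* = 132.5 − 94 = 38.5.
So consumers capture 16.5/55 = 0.3 of each unit of subsidy.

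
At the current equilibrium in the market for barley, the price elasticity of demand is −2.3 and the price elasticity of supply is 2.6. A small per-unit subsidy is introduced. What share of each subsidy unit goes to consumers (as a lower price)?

Consumer share = 26/49

For a small subsidy around the equilibrium, the benefit split depends on the relative slopes, which at a point are proportional to the elasticities.
Buyer share = εs/(εs + |εd|) = 2.6/(2.6 + 2.3) = 26/49; seller share = |εd|/(εs + |εd|) = 23/49.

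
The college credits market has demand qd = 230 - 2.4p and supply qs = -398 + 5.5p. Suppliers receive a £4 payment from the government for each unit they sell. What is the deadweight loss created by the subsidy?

Deadweight loss = 1056/79

Pre-subsidy: 230 - 2.4p = -398 + 5.5p gives p* = 6280/79, q* = 3098/79.
With the subsidy, sellers receive ps = pb + 4 for each unit, where pb is the price buyers pay.
Supply in terms of pb becomes qs = -398 + 5.5(pb + 4) = -376 + 5.5pb. Setting this equal to demand: 230 - 2.4pb = -376 + 5.5pb, so pb = 6060/79.
Sellers receive ps = 6060/79 + 4 = 6376/79; q' = 230 − 2.4·(6060/79) = 3626/79.
The subsidy expands output by 3626/79 − 3098/79 = 528/79 past the efficient level; on those units the gap between marginal cost and willingness to pay runs from 0 up to 4.
DWL = ½ × 4 × 528/79 = 1056/79.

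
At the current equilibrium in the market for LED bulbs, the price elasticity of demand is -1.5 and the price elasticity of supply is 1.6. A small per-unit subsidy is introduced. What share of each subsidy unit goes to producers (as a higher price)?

For a small subsidy around the equilibrium, the benefit split depends on the relative slopes, which at a point are proportional to the elasticities.
Buyer share = εs/(εs + |εd|) = 1.6/(1.6 + 1.5) = 16/31; seller share = |εd|/(εs + |εd|) = 15/31.
So producers capture 15/31 of the subsidy.

Producer share = 15/31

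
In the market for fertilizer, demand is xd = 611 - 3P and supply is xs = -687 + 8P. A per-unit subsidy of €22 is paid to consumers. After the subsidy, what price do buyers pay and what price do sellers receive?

Pre-subsidy: 611 - 3P = -687 + 8P gives P* = 118, x* = 257.
With the rebate, buyers effectively pay Pb = Ps − 22, where Ps is the price sellers receive.
Demand in terms of Ps becomes xd = 611 − 3(Ps − 22) = 677 - 3Ps. Setting this equal to supply: 677 - 3Ps = -687 + 8Ps, so Ps = 124.
Buyers pay Pb = 124 − 22 = 102; x' = -687 + 8·124 = 305.

Buyers pay €102; sellers receive €124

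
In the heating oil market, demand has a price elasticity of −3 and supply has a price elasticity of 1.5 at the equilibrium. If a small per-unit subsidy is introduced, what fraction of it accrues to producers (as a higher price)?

For a small subsidy around the equilibrium, the benefit split depends on the relative slopes, which at a point are proportional to the elasticities.
Buyer share = εs/(εs + |εd|) = 1.5/(1.5 + 3) = 1/3; seller share = |εd|/(εs + |εd|) = 2/3.
So producers capture 2/3 of the subsidy.

Producer share = 2/3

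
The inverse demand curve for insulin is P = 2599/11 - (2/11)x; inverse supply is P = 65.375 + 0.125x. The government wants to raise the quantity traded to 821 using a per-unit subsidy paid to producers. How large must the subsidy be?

At x = 821, from the demand curve buyers pay Pb = 2599/11 − (2/11)·821 = 87; from the supply curve sellers need Ps = 65.375 + 0.125·821 = 168.
The subsidy must fill the gap: s = Ps − Pb = 168 − 87 = 81.

Required subsidy s = 81 per unit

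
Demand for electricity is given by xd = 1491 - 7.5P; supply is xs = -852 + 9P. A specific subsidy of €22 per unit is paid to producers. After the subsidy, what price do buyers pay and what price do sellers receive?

Buyers pay €130; sellers receive €152

Pre-subsidy: 1491 - 7.5P = -852 + 9P gives P* = 142, x* = 426.
With the subsidy, sellers receive Ps = Pb + 22 for each unit, where Pb is the price buyers pay.
Supply in terms of Pb becomes xs = -852 + 9(Pb + 22) = -654 + 9Pb. Setting this equal to demand: 1491 - 7.5Pb = -654 + 9Pb, so Pb = 130.
Sellers receive Ps = 130 + 22 = 152; x' = 1491 − 7.5·130 = 516.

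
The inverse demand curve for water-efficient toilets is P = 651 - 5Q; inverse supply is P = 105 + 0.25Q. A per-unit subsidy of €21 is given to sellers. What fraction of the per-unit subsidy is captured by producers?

Pre-subsidy: 651 - 5Q = 105 + 0.25Q gives Q* = 104 and P* = 131.
With the subsidy, sellers receive Ps = Pb + 21 for each unit, where Pb is the price buyers pay.
On the curves, Pb = 651 - 5Q and Ps = 105 + 0.25Q; the wedge Ps − Pb = 21 gives 105 + 0.25Q − (651 - 5Q) = 21, so Q' = 108.
Then Pb = 651 − 5·108 = 111 and Ps = 105 + 0.25·108 = 132.
Buyers' price falls by P* − Pb = 131 − 111 = 20; sellers' price rises by Ps − P* = 132 − 131 = 1.
So producers capture 1/21 = 1/21 of each unit of subsidy.

Producer share = 1/21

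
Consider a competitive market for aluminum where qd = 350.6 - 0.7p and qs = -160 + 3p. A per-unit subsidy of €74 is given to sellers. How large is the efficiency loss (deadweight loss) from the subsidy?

Deadweight loss = €1554

Pre-subsidy: 350.6 - 0.7p = -160 + 3p gives p* = 138, q* = 254.
With the subsidy, sellers receive ps = pb + 74 for each unit, where pb is the price buyers pay.
Supply in terms of pb becomes qs = -160 + 3(pb + 74) = 62 + 3pb. Setting this equal to demand: 350.6 - 0.7pb = 62 + 3pb, so pb = 78.
Sellers receive ps = 78 + 74 = 152; q' = 350.6 − 0.7·78 = 296.
The subsidy expands output by 296 − 254 = 42 past the efficient level; on those units the gap between marginal cost and willingness to pay runs from 0 up to 74.
DWL = ½ × 74 × 42 = 1554.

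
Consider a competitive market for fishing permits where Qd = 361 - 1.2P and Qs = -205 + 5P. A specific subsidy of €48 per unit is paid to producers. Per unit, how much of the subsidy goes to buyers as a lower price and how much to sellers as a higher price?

Pre-subsidy: 361 - 1.2P = -205 + 5P gives P* = 2830/31, Q* = 7795/31.
With the subsidy, sellers receive Ps = Pb + 48 for each unit, where Pb is the price buyers pay.
Supply in terms of Pb becomes Qs = -205 + 5(Pb + 48) = 35 + 5Pb. Setting this equal to demand: 361 - 1.2Pb = 35 + 5Pb, so Pb = 1630/31.
Sellers receive Ps = 1630/31 + 48 = 3118/31; Q' = 361 − 1.2·(1630/31) = 9235/31.
Buyers' price falls by P* − Pb = 2830/31 − 1630/31 = 1200/31; sellers' price rises by Ps − P* = 3118/31 − 2830/31 = 288/31.

Buyers gain 1200/31 per unit; sellers gain 288/31 per unit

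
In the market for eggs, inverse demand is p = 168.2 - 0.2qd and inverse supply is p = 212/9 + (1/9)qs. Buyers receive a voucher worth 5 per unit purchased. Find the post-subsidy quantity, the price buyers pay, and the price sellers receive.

Pre-subsidy: 168.2 - 0.2q = 212/9 + (1/9)q gives q* = 6509/14 and p* = 1053/14.
With the rebate, buyers effectively pay pb = ps − 5, where ps is the price sellers receive.
On the curves, pb = 168.2 - 0.2q and ps = 212/9 + (1/9)q; the wedge ps − pb = 5 gives 212/9 + (1/9)q − (168.2 - 0.2q) = 5, so q' = 481.
Then pb = 168.2 − 0.2·481 = 72 and ps = 212/9 + (1/9)·481 = 77.

q' = 481; buyers pay 72; sellers receive 77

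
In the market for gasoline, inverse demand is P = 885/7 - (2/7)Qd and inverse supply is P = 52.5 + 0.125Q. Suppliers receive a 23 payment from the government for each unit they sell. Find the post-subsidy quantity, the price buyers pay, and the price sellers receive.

Pre-subsidy: 885/7 - (2/7)Q = 52.5 + 0.125Q gives Q* = 180 and P* = 75.
With the subsidy, sellers receive Ps = Pb + 23 for each unit, where Pb is the price buyers pay.
On the curves, Pb = 885/7 - (2/7)Q and Ps = 52.5 + 0.125Q; the wedge Ps − Pb = 23 gives 52.5 + 0.125Q − (885/7 - (2/7)Q) = 23, so Q' = 236.
Then Pb = 885/7 − (2/7)·236 = 59 and Ps = 52.5 + 0.125·236 = 82.

Q' = 236; buyers pay 59; sellers receive 82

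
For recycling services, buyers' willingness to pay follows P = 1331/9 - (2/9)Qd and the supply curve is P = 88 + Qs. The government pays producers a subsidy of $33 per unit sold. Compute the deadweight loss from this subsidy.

Deadweight loss = $445.5

Pre-subsidy: 1331/9 - (2/9)Q = 88 + Q gives Q* = 49 and P* = 137.
With the subsidy, sellers receive Ps = Pb + 33 for each unit, where Pb is the price buyers pay.
On the curves, Pb = 1331/9 - (2/9)Q and Ps = 88 + Q; the wedge Ps − Pb = 33 gives 88 + Q − (1331/9 - (2/9)Q) = 33, so Q' = 76.
Then Pb = 1331/9 − (2/9)·76 = 131 and Ps = 88 + 1·76 = 164.
The subsidy expands output by 76 − 49 = 27 past the efficient level; on those units the gap between marginal cost and willingness to pay runs from 0 up to 33.
DWL = ½ × 33 × 27 = 445.5.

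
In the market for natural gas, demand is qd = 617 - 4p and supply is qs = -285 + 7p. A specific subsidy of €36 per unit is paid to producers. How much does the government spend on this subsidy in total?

Government cost = 150732/11

Pre-subsidy: 617 - 4p = -285 + 7p gives p* = 82, q* = 289.
With the subsidy, sellers receive ps = pb + 36 for each unit, where pb is the price buyers pay.
Supply in terms of pb becomes qs = -285 + 7(pb + 36) = -33 + 7pb. Setting this equal to demand: 617 - 4pb = -33 + 7pb, so pb = 650/11.
Sellers receive ps = 650/11 + 36 = 1046/11; q' = 617 − 4·(650/11) = 4187/11.
Government outlay = subsidy × quantity = 36 × 4187/11 = 150732/11.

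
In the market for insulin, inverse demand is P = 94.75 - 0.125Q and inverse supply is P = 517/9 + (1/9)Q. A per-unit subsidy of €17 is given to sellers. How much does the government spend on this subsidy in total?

Pre-subsidy: 94.75 - 0.125Q = 517/9 + (1/9)Q gives Q* = 158 and P* = 75.
With the subsidy, sellers receive Ps = Pb + 17 for each unit, where Pb is the price buyers pay.
On the curves, Pb = 94.75 - 0.125Q and Ps = 517/9 + (1/9)Q; the wedge Ps − Pb = 17 gives 517/9 + (1/9)Q − (94.75 - 0.125Q) = 17, so Q' = 230.
Then Pb = 94.75 − 0.125·230 = 66 and Ps = 517/9 + (1/9)·230 = 83.
Government outlay = subsidy × quantity = 17 × 230 = 3910.

Government cost = €3910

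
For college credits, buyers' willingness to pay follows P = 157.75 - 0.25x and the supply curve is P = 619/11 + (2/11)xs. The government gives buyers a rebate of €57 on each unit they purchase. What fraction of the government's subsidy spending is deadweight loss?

DWL / government spending = 66/367

Pre-subsidy: 157.75 - 0.25x = 619/11 + (2/11)x gives x* = 235 and P* = 99.
With the rebate, buyers effectively pay Pb = Ps − 57, where Ps is the price sellers receive.
On the curves, Pb = 157.75 - 0.25x and Ps = 619/11 + (2/11)x; the wedge Ps − Pb = 57 gives 619/11 + (2/11)x − (157.75 - 0.25x) = 57, so x' = 367.
Then Pb = 157.75 − 0.25·367 = 66 and Ps = 619/11 + (2/11)·367 = 123.
ΔCS = ½(235 + 367)(99 − 66) = 9933; ΔPS = ½(235 + 367)(123 − 99) = 7224.
Government spending = 57 × 367 = 20919.
DWL = ½ × 57 × (367 − 235) = 3762; fraction = 3762 / 20919 = 66/367.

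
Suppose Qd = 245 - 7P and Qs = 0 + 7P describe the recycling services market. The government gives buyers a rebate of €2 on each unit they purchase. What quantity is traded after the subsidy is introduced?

Pre-subsidy: 245 - 7P = 0 + 7P gives P* = 17.5, Q* = 122.5.
With the rebate, buyers effectively pay Pb = Ps − 2, where Ps is the price sellers receive.
Demand in terms of Ps becomes Qd = 245 − 7(Ps − 2) = 259 - 7Ps. Setting this equal to supply: 259 - 7Ps = 0 + 7Ps, so Ps = 18.5.
Buyers pay Pb = 18.5 − 2 = 16.5; Q' = 0 + 7·18.5 = 129.5.

Q' = 129.5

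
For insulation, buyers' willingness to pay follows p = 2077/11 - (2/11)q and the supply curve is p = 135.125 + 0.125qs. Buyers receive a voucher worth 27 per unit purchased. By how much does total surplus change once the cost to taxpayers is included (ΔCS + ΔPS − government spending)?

Net change in total surplus = -1188

Pre-subsidy: 2077/11 - (2/11)q = 135.125 + 0.125q gives q* = 175 and p* = 157.
With the rebate, buyers effectively pay pb = ps − 27, where ps is the price sellers receive.
On the curves, pb = 2077/11 - (2/11)q and ps = 135.125 + 0.125q; the wedge ps − pb = 27 gives 135.125 + 0.125q − (2077/11 - (2/11)q) = 27, so q' = 263.
Then pb = 2077/11 − (2/11)·263 = 141 and ps = 135.125 + 0.125·263 = 168.
ΔCS = ½(175 + 263)(157 − 141) = 3504; ΔPS = ½(175 + 263)(168 − 157) = 2409.
Government spending = 27 × 263 = 7101.
Net change = 3504 + 2409 − 7101 = -1188. The loss equals the DWL triangle ½·27·88.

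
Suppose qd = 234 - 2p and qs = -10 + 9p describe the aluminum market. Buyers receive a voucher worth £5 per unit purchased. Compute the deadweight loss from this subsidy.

Deadweight loss = 225/11

Pre-subsidy: 234 - 2p = -10 + 9p gives p* = 244/11, q* = 2086/11.
With the rebate, buyers effectively pay pb = ps − 5, where ps is the price sellers receive.
Demand in terms of ps becomes qd = 234 − 2(ps − 5) = 244 - 2ps. Setting this equal to supply: 244 - 2ps = -10 + 9ps, so ps = 254/11.
Buyers pay pb = 254/11 − 5 = 199/11; q' = -10 + 9·(254/11) = 2176/11.
The subsidy expands output by 2176/11 − 2086/11 = 90/11 past the efficient level; on those units the gap between marginal cost and willingness to pay runs from 0 up to 5.
DWL = ½ × 5 × 90/11 = 225/11.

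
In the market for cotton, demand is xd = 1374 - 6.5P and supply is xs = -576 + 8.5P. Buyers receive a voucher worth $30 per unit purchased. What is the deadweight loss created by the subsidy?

Pre-subsidy: 1374 - 6.5P = -576 + 8.5P gives P* = 130, x* = 529.
With the rebate, buyers effectively pay Pb = Ps − 30, where Ps is the price sellers receive.
Demand in terms of Ps becomes xd = 1374 − 6.5(Ps − 30) = 1569 - 6.5Ps. Setting this equal to supply: 1569 - 6.5Ps = -576 + 8.5Ps, so Ps = 143.
Buyers pay Pb = 143 − 30 = 113; x' = -576 + 8.5·143 = 639.5.
The subsidy expands output by 639.5 − 529 = 110.5 past the efficient level; on those units the gap between marginal cost and willingness to pay runs from 0 up to 30.
DWL = ½ × 30 × 110.5 = 1657.5.

Deadweight loss = $1657.5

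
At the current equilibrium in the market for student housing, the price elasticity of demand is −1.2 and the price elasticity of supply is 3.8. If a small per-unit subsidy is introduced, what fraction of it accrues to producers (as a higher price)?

For a small subsidy around the equilibrium, the benefit split depends on the relative slopes, which at a point are proportional to the elasticities.
Buyer share = εs/(εs + |εd|) = 3.8/(3.8 + 1.2) = 0.76; seller share = |εd|/(εs + |εd|) = 0.24.
So producers capture 0.24 of the subsidy.

Producer share = 0.24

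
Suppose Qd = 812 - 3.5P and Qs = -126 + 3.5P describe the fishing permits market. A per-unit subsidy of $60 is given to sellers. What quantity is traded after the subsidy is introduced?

Pre-subsidy: 812 - 3.5P = -126 + 3.5P gives P* = 134, Q* = 343.
With the subsidy, sellers receive Ps = Pb + 60 for each unit, where Pb is the price buyers pay.
Supply in terms of Pb becomes Qs = -126 + 3.5(Pb + 60) = 84 + 3.5Pb. Setting this equal to demand: 812 - 3.5Pb = 84 + 3.5Pb, so Pb = 104.
Sellers receive Ps = 104 + 60 = 164; Q' = 812 − 3.5·104 = 448.

Q' = 448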